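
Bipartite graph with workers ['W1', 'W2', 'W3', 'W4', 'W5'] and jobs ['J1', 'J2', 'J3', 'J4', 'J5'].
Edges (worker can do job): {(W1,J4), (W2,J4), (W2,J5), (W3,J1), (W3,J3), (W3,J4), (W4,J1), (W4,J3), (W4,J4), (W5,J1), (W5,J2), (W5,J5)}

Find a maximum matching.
Matching: {(W1,J4), (W2,J5), (W3,J3), (W4,J1), (W5,J2)}

Maximum matching (size 5):
  W1 → J4
  W2 → J5
  W3 → J3
  W4 → J1
  W5 → J2

Each worker is assigned to at most one job, and each job to at most one worker.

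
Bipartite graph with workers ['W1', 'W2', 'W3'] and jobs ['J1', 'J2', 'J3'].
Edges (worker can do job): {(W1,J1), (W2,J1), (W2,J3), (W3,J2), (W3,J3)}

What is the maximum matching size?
Maximum matching size = 3

Maximum matching: {(W1,J1), (W2,J3), (W3,J2)}
Size: 3

This assigns 3 workers to 3 distinct jobs.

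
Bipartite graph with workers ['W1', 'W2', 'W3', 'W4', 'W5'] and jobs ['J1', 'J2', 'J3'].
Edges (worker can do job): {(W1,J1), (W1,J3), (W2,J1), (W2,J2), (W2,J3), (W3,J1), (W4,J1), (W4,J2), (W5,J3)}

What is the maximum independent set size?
Maximum independent set = 5

By König's theorem:
- Min vertex cover = Max matching = 3
- Max independent set = Total vertices - Min vertex cover
- Max independent set = 8 - 3 = 5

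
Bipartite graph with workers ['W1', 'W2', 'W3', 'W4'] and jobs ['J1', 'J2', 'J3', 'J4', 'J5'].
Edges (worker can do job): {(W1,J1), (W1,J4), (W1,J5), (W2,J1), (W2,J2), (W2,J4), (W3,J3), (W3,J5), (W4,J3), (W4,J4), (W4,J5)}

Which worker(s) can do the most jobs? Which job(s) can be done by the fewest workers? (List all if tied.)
Most versatile: W1, W2, W4 (3 jobs); Least covered: J2 (1 workers)

Worker degrees (jobs they can do): W1:3, W2:3, W3:2, W4:3
Job degrees (workers who can do it): J1:2, J2:1, J3:2, J4:3, J5:3

Maximum worker degree is 3, achieved by: W1, W2, W4
Minimum job degree is 1, achieved by: J2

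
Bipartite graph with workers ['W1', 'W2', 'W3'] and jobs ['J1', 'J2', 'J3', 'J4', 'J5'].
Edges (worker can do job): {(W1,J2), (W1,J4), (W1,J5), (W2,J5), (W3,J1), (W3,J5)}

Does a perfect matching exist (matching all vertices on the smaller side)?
Yes, perfect matching exists (size 3)

Perfect matching: {(W1,J2), (W2,J5), (W3,J1)}
All 3 vertices on the smaller side are matched.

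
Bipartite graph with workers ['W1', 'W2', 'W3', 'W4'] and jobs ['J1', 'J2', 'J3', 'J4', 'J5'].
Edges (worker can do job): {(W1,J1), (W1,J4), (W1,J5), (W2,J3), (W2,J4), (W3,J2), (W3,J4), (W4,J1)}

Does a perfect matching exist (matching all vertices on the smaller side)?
Yes, perfect matching exists (size 4)

Perfect matching: {(W1,J5), (W2,J3), (W3,J2), (W4,J1)}
All 4 vertices on the smaller side are matched.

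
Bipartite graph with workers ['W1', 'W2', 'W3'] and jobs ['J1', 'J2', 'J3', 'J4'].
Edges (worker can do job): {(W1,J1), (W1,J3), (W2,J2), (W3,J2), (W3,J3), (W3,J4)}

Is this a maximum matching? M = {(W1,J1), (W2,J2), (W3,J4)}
Yes, size 3 is maximum

Proposed matching has size 3.
Maximum matching size for this graph: 3.

This is a maximum matching.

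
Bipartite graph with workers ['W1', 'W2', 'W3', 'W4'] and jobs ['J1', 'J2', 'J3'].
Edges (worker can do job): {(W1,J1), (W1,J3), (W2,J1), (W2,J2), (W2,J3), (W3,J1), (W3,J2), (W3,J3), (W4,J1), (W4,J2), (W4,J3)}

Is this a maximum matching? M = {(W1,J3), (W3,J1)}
No, size 2 is not maximum

Proposed matching has size 2.
Maximum matching size for this graph: 3.

This is NOT maximum - can be improved to size 3.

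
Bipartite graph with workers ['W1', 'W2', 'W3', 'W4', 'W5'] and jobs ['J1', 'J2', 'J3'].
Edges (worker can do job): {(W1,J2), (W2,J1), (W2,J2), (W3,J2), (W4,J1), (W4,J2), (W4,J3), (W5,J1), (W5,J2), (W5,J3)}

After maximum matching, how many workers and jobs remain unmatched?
Unmatched: 2 workers, 0 jobs

Maximum matching size: 3
Workers: 5 total, 3 matched, 2 unmatched
Jobs: 3 total, 3 matched, 0 unmatched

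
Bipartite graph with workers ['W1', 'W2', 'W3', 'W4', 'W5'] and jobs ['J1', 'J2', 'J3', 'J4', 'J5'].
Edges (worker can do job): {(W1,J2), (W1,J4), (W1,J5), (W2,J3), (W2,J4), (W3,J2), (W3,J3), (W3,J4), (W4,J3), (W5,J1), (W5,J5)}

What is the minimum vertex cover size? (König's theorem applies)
Minimum vertex cover size = 5

By König's theorem: in bipartite graphs,
min vertex cover = max matching = 5

Maximum matching has size 5, so minimum vertex cover also has size 5.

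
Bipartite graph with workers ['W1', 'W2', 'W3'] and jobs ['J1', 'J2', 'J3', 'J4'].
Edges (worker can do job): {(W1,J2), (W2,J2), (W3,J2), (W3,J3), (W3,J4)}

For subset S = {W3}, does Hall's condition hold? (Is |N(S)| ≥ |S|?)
Yes: |N(S)| = 3, |S| = 1

Subset S = {W3}
Neighbors N(S) = {J2, J3, J4}

|N(S)| = 3, |S| = 1
Hall's condition: |N(S)| ≥ |S| is satisfied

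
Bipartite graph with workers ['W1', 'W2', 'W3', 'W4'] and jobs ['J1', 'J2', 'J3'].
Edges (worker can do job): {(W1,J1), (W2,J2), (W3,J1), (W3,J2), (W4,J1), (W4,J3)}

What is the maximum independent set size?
Maximum independent set = 4

By König's theorem:
- Min vertex cover = Max matching = 3
- Max independent set = Total vertices - Min vertex cover
- Max independent set = 7 - 3 = 4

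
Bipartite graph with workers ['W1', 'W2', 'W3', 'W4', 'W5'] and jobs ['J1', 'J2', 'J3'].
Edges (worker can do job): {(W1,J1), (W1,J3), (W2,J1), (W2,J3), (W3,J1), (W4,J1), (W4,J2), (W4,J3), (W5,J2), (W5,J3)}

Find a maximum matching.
Matching: {(W3,J1), (W4,J3), (W5,J2)}

Maximum matching (size 3):
  W3 → J1
  W4 → J3
  W5 → J2

Each worker is assigned to at most one job, and each job to at most one worker.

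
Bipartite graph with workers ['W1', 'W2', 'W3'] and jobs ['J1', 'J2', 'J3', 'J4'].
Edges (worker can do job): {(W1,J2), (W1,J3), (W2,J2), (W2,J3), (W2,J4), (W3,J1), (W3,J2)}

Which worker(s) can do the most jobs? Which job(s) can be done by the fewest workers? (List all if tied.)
Most versatile: W2 (3 jobs); Least covered: J1, J4 (1 workers)

Worker degrees (jobs they can do): W1:2, W2:3, W3:2
Job degrees (workers who can do it): J1:1, J2:3, J3:2, J4:1

Maximum worker degree is 3, achieved by: W2
Minimum job degree is 1, achieved by: J1, J4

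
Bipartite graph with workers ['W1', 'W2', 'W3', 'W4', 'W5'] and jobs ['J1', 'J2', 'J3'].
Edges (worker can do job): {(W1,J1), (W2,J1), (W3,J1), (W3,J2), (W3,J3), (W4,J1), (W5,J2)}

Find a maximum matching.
Matching: {(W3,J3), (W4,J1), (W5,J2)}

Maximum matching (size 3):
  W3 → J3
  W4 → J1
  W5 → J2

Each worker is assigned to at most one job, and each job to at most one worker.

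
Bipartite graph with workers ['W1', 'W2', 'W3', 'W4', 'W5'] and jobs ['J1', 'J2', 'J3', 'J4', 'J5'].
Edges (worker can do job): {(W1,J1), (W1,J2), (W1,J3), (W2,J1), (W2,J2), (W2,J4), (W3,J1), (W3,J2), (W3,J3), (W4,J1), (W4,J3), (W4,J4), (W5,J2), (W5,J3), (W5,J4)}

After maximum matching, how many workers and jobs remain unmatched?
Unmatched: 1 workers, 1 jobs

Maximum matching size: 4
Workers: 5 total, 4 matched, 1 unmatched
Jobs: 5 total, 4 matched, 1 unmatched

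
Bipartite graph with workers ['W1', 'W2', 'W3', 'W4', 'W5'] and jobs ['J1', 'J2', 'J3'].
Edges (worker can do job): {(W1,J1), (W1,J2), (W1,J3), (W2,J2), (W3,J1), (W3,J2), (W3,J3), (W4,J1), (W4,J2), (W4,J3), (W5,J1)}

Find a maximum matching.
Matching: {(W3,J3), (W4,J2), (W5,J1)}

Maximum matching (size 3):
  W3 → J3
  W4 → J2
  W5 → J1

Each worker is assigned to at most one job, and each job to at most one worker.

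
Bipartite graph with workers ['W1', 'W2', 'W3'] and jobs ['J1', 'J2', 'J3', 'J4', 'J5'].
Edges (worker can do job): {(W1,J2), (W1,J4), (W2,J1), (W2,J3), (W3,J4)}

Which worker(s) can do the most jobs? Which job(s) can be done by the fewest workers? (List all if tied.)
Most versatile: W1, W2 (2 jobs); Least covered: J5 (0 workers)

Worker degrees (jobs they can do): W1:2, W2:2, W3:1
Job degrees (workers who can do it): J1:1, J2:1, J3:1, J4:2, J5:0

Maximum worker degree is 2, achieved by: W1, W2
Minimum job degree is 0, achieved by: J5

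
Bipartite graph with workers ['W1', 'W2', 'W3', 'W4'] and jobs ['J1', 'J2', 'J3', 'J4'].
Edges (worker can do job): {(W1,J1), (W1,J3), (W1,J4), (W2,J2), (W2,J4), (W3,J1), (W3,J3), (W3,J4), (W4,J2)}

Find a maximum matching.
Matching: {(W1,J1), (W2,J4), (W3,J3), (W4,J2)}

Maximum matching (size 4):
  W1 → J1
  W2 → J4
  W3 → J3
  W4 → J2

Each worker is assigned to at most one job, and each job to at most one worker.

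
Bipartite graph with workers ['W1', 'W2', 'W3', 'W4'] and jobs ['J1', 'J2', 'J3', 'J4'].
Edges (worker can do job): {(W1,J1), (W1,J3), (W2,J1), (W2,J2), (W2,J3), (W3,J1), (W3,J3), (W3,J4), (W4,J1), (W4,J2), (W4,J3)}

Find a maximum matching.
Matching: {(W1,J1), (W2,J3), (W3,J4), (W4,J2)}

Maximum matching (size 4):
  W1 → J1
  W2 → J3
  W3 → J4
  W4 → J2

Each worker is assigned to at most one job, and each job to at most one worker.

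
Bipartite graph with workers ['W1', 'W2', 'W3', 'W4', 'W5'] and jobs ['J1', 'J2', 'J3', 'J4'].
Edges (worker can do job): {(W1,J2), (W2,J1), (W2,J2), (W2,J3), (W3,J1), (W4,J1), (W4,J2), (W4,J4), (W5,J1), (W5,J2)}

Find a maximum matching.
Matching: {(W2,J3), (W3,J1), (W4,J4), (W5,J2)}

Maximum matching (size 4):
  W2 → J3
  W3 → J1
  W4 → J4
  W5 → J2

Each worker is assigned to at most one job, and each job to at most one worker.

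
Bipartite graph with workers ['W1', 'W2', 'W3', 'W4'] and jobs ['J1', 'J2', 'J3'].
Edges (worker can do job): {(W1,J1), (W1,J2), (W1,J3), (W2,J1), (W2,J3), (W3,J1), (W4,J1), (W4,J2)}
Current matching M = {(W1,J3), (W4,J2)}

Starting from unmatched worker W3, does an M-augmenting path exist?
Yes: W3 → J1

An M-augmenting path alternates non-matching / matching edges, starting and ending at unmatched vertices.
Path: W3 → J1
(J1 is unmatched in M, so the path is augmenting.)
Flipping edges along this path would increase |M| from 2 to 3.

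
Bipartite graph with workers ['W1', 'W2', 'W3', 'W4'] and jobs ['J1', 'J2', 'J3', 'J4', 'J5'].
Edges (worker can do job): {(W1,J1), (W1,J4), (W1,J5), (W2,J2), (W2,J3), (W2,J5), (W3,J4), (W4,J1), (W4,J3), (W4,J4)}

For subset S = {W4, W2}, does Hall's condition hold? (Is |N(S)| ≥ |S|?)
Yes: |N(S)| = 5, |S| = 2

Subset S = {W4, W2}
Neighbors N(S) = {J1, J2, J3, J4, J5}

|N(S)| = 5, |S| = 2
Hall's condition: |N(S)| ≥ |S| is satisfied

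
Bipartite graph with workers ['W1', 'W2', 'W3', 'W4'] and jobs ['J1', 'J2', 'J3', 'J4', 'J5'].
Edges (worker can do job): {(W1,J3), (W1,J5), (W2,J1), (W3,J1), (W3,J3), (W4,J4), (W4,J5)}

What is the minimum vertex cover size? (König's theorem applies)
Minimum vertex cover size = 4

By König's theorem: in bipartite graphs,
min vertex cover = max matching = 4

Maximum matching has size 4, so minimum vertex cover also has size 4.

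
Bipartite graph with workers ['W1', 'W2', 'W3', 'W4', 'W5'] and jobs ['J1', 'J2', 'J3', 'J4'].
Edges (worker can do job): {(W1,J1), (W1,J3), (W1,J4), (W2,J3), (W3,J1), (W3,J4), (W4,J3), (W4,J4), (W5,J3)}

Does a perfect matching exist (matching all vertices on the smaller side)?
No, maximum matching has size 3 < 4

Maximum matching has size 3, need 4 for perfect matching.
Unmatched workers: ['W4', 'W2']
Unmatched jobs: ['J2']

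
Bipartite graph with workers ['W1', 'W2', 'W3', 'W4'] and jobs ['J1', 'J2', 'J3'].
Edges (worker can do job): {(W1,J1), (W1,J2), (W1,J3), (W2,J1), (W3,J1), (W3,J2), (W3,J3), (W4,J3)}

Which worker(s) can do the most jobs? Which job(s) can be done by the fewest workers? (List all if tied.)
Most versatile: W1, W3 (3 jobs); Least covered: J2 (2 workers)

Worker degrees (jobs they can do): W1:3, W2:1, W3:3, W4:1
Job degrees (workers who can do it): J1:3, J2:2, J3:3

Maximum worker degree is 3, achieved by: W1, W3
Minimum job degree is 2, achieved by: J2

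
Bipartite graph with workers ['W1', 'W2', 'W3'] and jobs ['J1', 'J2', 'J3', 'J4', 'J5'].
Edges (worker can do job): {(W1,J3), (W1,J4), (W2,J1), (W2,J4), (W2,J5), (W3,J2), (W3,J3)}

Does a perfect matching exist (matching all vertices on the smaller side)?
Yes, perfect matching exists (size 3)

Perfect matching: {(W1,J3), (W2,J5), (W3,J2)}
All 3 vertices on the smaller side are matched.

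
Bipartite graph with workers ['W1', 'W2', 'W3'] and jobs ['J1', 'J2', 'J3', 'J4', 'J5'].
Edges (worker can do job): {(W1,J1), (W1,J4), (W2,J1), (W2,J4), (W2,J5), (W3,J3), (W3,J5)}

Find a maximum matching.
Matching: {(W1,J1), (W2,J4), (W3,J3)}

Maximum matching (size 3):
  W1 → J1
  W2 → J4
  W3 → J3

Each worker is assigned to at most one job, and each job to at most one worker.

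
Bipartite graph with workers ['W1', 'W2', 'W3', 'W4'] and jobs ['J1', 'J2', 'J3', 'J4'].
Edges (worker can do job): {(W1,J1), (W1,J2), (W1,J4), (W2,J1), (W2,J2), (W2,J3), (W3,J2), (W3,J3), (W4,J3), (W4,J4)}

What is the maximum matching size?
Maximum matching size = 4

Maximum matching: {(W1,J4), (W2,J1), (W3,J2), (W4,J3)}
Size: 4

This assigns 4 workers to 4 distinct jobs.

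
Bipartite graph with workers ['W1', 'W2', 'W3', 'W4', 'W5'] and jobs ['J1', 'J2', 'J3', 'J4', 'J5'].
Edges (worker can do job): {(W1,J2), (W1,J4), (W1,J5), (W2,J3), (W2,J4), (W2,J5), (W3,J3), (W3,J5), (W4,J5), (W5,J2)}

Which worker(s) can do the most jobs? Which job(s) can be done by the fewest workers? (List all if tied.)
Most versatile: W1, W2 (3 jobs); Least covered: J1 (0 workers)

Worker degrees (jobs they can do): W1:3, W2:3, W3:2, W4:1, W5:1
Job degrees (workers who can do it): J1:0, J2:2, J3:2, J4:2, J5:4

Maximum worker degree is 3, achieved by: W1, W2
Minimum job degree is 0, achieved by: J1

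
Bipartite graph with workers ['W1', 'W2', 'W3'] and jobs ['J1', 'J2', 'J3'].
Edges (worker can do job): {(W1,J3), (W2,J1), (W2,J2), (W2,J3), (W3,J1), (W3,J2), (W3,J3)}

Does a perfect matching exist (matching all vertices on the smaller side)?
Yes, perfect matching exists (size 3)

Perfect matching: {(W1,J3), (W2,J1), (W3,J2)}
All 3 vertices on the smaller side are matched.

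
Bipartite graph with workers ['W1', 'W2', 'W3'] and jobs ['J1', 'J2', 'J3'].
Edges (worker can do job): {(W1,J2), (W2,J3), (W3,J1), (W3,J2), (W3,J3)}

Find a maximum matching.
Matching: {(W1,J2), (W2,J3), (W3,J1)}

Maximum matching (size 3):
  W1 → J2
  W2 → J3
  W3 → J1

Each worker is assigned to at most one job, and each job to at most one worker.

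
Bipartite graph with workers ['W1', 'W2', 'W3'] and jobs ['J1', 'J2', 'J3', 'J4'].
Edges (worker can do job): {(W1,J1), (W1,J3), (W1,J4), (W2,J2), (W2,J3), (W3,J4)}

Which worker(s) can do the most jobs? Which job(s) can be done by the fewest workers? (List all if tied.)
Most versatile: W1 (3 jobs); Least covered: J1, J2 (1 workers)

Worker degrees (jobs they can do): W1:3, W2:2, W3:1
Job degrees (workers who can do it): J1:1, J2:1, J3:2, J4:2

Maximum worker degree is 3, achieved by: W1
Minimum job degree is 1, achieved by: J1, J2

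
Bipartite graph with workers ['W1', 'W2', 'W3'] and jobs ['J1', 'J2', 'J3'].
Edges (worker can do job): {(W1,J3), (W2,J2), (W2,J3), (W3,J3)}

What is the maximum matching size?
Maximum matching size = 2

Maximum matching: {(W2,J2), (W3,J3)}
Size: 2

This assigns 2 workers to 2 distinct jobs.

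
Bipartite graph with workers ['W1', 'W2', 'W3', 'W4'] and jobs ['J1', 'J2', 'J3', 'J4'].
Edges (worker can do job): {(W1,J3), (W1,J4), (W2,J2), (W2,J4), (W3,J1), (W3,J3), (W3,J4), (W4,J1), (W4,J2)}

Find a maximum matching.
Matching: {(W1,J4), (W2,J2), (W3,J3), (W4,J1)}

Maximum matching (size 4):
  W1 → J4
  W2 → J2
  W3 → J3
  W4 → J1

Each worker is assigned to at most one job, and each job to at most one worker.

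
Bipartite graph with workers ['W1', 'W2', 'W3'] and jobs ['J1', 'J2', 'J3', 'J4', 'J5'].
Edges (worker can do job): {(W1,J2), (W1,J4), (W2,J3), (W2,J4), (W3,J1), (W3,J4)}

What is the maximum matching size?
Maximum matching size = 3

Maximum matching: {(W1,J4), (W2,J3), (W3,J1)}
Size: 3

This assigns 3 workers to 3 distinct jobs.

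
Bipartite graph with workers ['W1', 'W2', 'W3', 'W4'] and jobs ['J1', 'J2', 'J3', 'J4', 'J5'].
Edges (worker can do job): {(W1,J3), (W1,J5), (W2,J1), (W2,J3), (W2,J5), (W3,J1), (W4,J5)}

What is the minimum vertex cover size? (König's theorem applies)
Minimum vertex cover size = 3

By König's theorem: in bipartite graphs,
min vertex cover = max matching = 3

Maximum matching has size 3, so minimum vertex cover also has size 3.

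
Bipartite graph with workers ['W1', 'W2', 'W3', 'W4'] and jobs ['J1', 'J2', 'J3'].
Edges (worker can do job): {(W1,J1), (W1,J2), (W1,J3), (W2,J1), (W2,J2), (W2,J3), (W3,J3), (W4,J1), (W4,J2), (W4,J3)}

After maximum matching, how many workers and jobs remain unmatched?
Unmatched: 1 workers, 0 jobs

Maximum matching size: 3
Workers: 4 total, 3 matched, 1 unmatched
Jobs: 3 total, 3 matched, 0 unmatched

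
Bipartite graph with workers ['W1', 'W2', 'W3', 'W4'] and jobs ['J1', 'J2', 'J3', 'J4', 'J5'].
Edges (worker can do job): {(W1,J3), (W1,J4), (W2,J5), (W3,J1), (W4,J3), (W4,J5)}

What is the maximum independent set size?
Maximum independent set = 5

By König's theorem:
- Min vertex cover = Max matching = 4
- Max independent set = Total vertices - Min vertex cover
- Max independent set = 9 - 4 = 5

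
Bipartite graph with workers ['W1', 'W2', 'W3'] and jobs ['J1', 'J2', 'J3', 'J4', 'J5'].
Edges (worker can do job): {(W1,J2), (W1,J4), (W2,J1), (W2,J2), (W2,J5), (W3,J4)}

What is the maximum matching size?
Maximum matching size = 3

Maximum matching: {(W1,J2), (W2,J5), (W3,J4)}
Size: 3

This assigns 3 workers to 3 distinct jobs.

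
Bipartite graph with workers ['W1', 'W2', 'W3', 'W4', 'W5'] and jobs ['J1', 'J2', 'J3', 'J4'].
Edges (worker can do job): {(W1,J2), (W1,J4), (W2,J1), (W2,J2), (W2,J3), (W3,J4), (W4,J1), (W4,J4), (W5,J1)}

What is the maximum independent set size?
Maximum independent set = 5

By König's theorem:
- Min vertex cover = Max matching = 4
- Max independent set = Total vertices - Min vertex cover
- Max independent set = 9 - 4 = 5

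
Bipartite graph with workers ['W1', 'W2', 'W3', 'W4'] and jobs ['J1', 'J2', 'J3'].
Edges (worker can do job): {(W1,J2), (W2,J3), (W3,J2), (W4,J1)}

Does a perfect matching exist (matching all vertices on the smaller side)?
Yes, perfect matching exists (size 3)

Perfect matching: {(W2,J3), (W3,J2), (W4,J1)}
All 3 vertices on the smaller side are matched.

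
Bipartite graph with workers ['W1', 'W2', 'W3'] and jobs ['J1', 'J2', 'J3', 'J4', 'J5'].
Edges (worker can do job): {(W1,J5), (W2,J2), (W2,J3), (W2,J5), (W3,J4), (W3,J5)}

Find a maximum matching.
Matching: {(W1,J5), (W2,J3), (W3,J4)}

Maximum matching (size 3):
  W1 → J5
  W2 → J3
  W3 → J4

Each worker is assigned to at most one job, and each job to at most one worker.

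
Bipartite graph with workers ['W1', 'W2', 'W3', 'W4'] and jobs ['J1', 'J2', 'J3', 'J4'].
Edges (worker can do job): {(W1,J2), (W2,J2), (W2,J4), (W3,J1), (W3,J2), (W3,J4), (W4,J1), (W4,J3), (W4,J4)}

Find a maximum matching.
Matching: {(W1,J2), (W2,J4), (W3,J1), (W4,J3)}

Maximum matching (size 4):
  W1 → J2
  W2 → J4
  W3 → J1
  W4 → J3

Each worker is assigned to at most one job, and each job to at most one worker.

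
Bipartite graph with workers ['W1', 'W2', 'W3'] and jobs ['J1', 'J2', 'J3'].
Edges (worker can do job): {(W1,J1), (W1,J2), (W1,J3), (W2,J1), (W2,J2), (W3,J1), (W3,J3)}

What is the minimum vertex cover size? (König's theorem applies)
Minimum vertex cover size = 3

By König's theorem: in bipartite graphs,
min vertex cover = max matching = 3

Maximum matching has size 3, so minimum vertex cover also has size 3.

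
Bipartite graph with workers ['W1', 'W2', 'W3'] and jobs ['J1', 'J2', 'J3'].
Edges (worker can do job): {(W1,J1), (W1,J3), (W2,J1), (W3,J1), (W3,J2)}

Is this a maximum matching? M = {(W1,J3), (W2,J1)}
No, size 2 is not maximum

Proposed matching has size 2.
Maximum matching size for this graph: 3.

This is NOT maximum - can be improved to size 3.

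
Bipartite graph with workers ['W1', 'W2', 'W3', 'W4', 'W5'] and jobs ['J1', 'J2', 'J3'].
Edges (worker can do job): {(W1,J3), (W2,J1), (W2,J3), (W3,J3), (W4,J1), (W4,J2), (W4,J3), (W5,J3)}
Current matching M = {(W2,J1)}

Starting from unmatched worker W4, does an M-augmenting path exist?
Yes: W4 → J3

An M-augmenting path alternates non-matching / matching edges, starting and ending at unmatched vertices.
Path: W4 → J3
(J3 is unmatched in M, so the path is augmenting.)
Flipping edges along this path would increase |M| from 1 to 2.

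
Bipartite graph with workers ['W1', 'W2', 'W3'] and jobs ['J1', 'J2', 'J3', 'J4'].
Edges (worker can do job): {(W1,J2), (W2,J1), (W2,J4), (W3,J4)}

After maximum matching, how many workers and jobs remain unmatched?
Unmatched: 0 workers, 1 jobs

Maximum matching size: 3
Workers: 3 total, 3 matched, 0 unmatched
Jobs: 4 total, 3 matched, 1 unmatched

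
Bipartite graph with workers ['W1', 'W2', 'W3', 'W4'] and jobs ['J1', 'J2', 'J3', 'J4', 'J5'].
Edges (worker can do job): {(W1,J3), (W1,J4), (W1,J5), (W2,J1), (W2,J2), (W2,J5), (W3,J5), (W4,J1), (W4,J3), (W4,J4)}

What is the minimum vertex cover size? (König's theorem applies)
Minimum vertex cover size = 4

By König's theorem: in bipartite graphs,
min vertex cover = max matching = 4

Maximum matching has size 4, so minimum vertex cover also has size 4.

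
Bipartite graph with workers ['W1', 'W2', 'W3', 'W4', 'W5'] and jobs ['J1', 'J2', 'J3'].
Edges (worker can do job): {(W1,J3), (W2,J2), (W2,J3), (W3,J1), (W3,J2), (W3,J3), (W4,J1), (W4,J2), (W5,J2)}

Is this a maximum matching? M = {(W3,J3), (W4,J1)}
No, size 2 is not maximum

Proposed matching has size 2.
Maximum matching size for this graph: 3.

This is NOT maximum - can be improved to size 3.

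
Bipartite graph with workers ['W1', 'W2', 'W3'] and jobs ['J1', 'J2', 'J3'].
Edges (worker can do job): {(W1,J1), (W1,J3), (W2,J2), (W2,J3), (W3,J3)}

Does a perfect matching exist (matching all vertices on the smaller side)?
Yes, perfect matching exists (size 3)

Perfect matching: {(W1,J1), (W2,J2), (W3,J3)}
All 3 vertices on the smaller side are matched.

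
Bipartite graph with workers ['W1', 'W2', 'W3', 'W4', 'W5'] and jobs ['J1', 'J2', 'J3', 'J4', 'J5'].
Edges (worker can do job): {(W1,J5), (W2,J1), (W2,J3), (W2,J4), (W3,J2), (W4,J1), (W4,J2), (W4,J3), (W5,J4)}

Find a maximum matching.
Matching: {(W1,J5), (W2,J3), (W3,J2), (W4,J1), (W5,J4)}

Maximum matching (size 5):
  W1 → J5
  W2 → J3
  W3 → J2
  W4 → J1
  W5 → J4

Each worker is assigned to at most one job, and each job to at most one worker.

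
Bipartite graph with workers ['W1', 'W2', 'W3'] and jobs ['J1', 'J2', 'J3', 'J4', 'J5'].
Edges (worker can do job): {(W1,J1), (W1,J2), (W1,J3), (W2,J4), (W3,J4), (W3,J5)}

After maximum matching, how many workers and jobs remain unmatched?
Unmatched: 0 workers, 2 jobs

Maximum matching size: 3
Workers: 3 total, 3 matched, 0 unmatched
Jobs: 5 total, 3 matched, 2 unmatched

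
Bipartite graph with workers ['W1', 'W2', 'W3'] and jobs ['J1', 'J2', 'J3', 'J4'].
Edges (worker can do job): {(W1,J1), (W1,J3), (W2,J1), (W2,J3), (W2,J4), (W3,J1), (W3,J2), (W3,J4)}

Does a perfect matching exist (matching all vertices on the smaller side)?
Yes, perfect matching exists (size 3)

Perfect matching: {(W1,J3), (W2,J1), (W3,J4)}
All 3 vertices on the smaller side are matched.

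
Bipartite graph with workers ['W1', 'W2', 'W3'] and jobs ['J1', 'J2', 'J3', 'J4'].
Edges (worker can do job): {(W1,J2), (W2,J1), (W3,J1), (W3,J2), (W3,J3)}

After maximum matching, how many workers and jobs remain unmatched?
Unmatched: 0 workers, 1 jobs

Maximum matching size: 3
Workers: 3 total, 3 matched, 0 unmatched
Jobs: 4 total, 3 matched, 1 unmatched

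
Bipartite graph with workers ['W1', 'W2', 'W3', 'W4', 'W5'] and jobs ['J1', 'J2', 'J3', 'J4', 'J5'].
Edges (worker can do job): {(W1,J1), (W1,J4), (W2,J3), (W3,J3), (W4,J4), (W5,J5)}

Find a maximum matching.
Matching: {(W1,J1), (W3,J3), (W4,J4), (W5,J5)}

Maximum matching (size 4):
  W1 → J1
  W3 → J3
  W4 → J4
  W5 → J5

Each worker is assigned to at most one job, and each job to at most one worker.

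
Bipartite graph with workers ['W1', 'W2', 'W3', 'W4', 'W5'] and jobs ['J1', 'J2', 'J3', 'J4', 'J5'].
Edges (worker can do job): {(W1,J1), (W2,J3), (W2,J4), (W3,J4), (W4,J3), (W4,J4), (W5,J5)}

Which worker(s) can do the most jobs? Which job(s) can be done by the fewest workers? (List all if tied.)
Most versatile: W2, W4 (2 jobs); Least covered: J2 (0 workers)

Worker degrees (jobs they can do): W1:1, W2:2, W3:1, W4:2, W5:1
Job degrees (workers who can do it): J1:1, J2:0, J3:2, J4:3, J5:1

Maximum worker degree is 2, achieved by: W2, W4
Minimum job degree is 0, achieved by: J2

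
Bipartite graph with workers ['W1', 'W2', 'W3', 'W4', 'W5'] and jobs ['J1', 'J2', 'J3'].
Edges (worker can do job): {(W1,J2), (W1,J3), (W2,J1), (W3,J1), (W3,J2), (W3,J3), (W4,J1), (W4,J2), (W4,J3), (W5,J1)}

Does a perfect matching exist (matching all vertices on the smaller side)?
Yes, perfect matching exists (size 3)

Perfect matching: {(W1,J2), (W3,J1), (W4,J3)}
All 3 vertices on the smaller side are matched.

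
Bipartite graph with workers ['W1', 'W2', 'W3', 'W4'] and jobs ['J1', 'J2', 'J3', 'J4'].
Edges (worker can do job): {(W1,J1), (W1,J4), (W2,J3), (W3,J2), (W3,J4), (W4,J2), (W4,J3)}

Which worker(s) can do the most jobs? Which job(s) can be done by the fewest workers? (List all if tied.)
Most versatile: W1, W3, W4 (2 jobs); Least covered: J1 (1 workers)

Worker degrees (jobs they can do): W1:2, W2:1, W3:2, W4:2
Job degrees (workers who can do it): J1:1, J2:2, J3:2, J4:2

Maximum worker degree is 2, achieved by: W1, W3, W4
Minimum job degree is 1, achieved by: J1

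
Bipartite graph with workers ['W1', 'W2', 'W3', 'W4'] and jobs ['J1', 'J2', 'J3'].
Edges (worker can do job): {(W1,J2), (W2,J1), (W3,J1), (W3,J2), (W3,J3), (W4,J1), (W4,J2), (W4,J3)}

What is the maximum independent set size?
Maximum independent set = 4

By König's theorem:
- Min vertex cover = Max matching = 3
- Max independent set = Total vertices - Min vertex cover
- Max independent set = 7 - 3 = 4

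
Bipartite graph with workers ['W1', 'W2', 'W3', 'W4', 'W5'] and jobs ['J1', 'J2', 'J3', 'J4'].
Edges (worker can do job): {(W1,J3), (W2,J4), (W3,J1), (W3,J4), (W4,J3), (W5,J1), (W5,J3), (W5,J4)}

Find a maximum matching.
Matching: {(W3,J4), (W4,J3), (W5,J1)}

Maximum matching (size 3):
  W3 → J4
  W4 → J3
  W5 → J1

Each worker is assigned to at most one job, and each job to at most one worker.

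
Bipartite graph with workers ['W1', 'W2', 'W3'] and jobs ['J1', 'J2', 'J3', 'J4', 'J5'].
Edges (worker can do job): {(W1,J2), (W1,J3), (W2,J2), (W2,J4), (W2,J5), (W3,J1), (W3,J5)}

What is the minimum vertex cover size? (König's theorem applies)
Minimum vertex cover size = 3

By König's theorem: in bipartite graphs,
min vertex cover = max matching = 3

Maximum matching has size 3, so minimum vertex cover also has size 3.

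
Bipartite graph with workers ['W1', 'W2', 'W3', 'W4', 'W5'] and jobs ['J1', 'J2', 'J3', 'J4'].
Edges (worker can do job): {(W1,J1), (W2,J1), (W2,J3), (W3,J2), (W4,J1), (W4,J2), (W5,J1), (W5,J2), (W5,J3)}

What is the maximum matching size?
Maximum matching size = 3

Maximum matching: {(W2,J3), (W3,J2), (W5,J1)}
Size: 3

This assigns 3 workers to 3 distinct jobs.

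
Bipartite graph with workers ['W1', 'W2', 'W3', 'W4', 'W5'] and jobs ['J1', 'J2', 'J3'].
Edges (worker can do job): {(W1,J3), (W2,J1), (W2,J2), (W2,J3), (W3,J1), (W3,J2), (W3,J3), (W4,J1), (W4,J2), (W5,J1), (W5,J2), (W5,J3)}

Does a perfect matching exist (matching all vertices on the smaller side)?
Yes, perfect matching exists (size 3)

Perfect matching: {(W1,J3), (W3,J2), (W5,J1)}
All 3 vertices on the smaller side are matched.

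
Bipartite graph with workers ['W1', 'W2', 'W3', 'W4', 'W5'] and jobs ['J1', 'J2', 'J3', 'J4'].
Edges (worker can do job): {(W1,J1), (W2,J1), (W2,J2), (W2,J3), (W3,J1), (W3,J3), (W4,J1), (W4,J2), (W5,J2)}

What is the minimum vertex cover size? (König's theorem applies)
Minimum vertex cover size = 3

By König's theorem: in bipartite graphs,
min vertex cover = max matching = 3

Maximum matching has size 3, so minimum vertex cover also has size 3.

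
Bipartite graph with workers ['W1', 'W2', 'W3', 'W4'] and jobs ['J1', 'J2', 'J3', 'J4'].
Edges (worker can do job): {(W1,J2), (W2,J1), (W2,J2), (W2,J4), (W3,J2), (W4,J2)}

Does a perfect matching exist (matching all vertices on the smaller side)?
No, maximum matching has size 2 < 4

Maximum matching has size 2, need 4 for perfect matching.
Unmatched workers: ['W3', 'W1']
Unmatched jobs: ['J3', 'J1']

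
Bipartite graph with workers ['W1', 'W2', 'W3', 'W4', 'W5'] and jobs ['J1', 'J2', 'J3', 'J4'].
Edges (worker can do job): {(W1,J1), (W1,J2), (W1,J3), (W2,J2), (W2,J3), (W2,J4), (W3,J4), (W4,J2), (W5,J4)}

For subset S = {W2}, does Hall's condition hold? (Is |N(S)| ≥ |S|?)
Yes: |N(S)| = 3, |S| = 1

Subset S = {W2}
Neighbors N(S) = {J2, J3, J4}

|N(S)| = 3, |S| = 1
Hall's condition: |N(S)| ≥ |S| is satisfied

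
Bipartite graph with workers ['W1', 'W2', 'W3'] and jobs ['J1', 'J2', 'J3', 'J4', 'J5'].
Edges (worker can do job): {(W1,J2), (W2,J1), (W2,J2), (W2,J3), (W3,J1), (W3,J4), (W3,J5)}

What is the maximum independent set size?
Maximum independent set = 5

By König's theorem:
- Min vertex cover = Max matching = 3
- Max independent set = Total vertices - Min vertex cover
- Max independent set = 8 - 3 = 5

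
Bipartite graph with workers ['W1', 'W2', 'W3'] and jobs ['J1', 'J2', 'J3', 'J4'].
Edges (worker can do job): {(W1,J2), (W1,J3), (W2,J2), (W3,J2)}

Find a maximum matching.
Matching: {(W1,J3), (W3,J2)}

Maximum matching (size 2):
  W1 → J3
  W3 → J2

Each worker is assigned to at most one job, and each job to at most one worker.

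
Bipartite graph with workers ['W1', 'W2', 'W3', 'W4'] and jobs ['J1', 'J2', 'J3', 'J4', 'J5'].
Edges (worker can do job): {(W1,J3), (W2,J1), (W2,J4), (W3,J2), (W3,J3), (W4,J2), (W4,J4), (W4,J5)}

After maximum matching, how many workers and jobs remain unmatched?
Unmatched: 0 workers, 1 jobs

Maximum matching size: 4
Workers: 4 total, 4 matched, 0 unmatched
Jobs: 5 total, 4 matched, 1 unmatched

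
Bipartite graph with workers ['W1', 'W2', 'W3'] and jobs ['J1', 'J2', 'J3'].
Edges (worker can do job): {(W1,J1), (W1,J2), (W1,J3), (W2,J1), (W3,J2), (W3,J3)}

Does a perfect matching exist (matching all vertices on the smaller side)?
Yes, perfect matching exists (size 3)

Perfect matching: {(W1,J2), (W2,J1), (W3,J3)}
All 3 vertices on the smaller side are matched.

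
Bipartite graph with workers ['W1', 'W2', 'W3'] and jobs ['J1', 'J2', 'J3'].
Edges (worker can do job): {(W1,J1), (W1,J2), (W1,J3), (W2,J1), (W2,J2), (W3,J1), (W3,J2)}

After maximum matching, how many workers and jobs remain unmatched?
Unmatched: 0 workers, 0 jobs

Maximum matching size: 3
Workers: 3 total, 3 matched, 0 unmatched
Jobs: 3 total, 3 matched, 0 unmatched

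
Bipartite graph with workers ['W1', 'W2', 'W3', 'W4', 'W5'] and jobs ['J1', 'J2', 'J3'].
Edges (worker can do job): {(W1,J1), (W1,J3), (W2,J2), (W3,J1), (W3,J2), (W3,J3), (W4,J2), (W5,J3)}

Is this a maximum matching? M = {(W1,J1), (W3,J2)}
No, size 2 is not maximum

Proposed matching has size 2.
Maximum matching size for this graph: 3.

This is NOT maximum - can be improved to size 3.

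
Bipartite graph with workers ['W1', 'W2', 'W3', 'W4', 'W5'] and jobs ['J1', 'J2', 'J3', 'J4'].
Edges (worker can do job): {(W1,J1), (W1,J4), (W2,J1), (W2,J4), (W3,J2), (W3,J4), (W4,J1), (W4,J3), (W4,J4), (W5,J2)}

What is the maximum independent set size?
Maximum independent set = 5

By König's theorem:
- Min vertex cover = Max matching = 4
- Max independent set = Total vertices - Min vertex cover
- Max independent set = 9 - 4 = 5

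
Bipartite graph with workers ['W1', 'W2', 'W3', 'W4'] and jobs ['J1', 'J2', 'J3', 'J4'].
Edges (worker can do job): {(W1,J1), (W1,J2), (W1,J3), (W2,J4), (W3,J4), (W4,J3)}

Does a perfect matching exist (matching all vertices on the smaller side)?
No, maximum matching has size 3 < 4

Maximum matching has size 3, need 4 for perfect matching.
Unmatched workers: ['W2']
Unmatched jobs: ['J2']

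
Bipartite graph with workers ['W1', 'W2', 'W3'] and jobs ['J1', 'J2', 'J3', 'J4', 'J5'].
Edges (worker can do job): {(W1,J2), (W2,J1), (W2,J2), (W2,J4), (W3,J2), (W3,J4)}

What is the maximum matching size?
Maximum matching size = 3

Maximum matching: {(W1,J2), (W2,J1), (W3,J4)}
Size: 3

This assigns 3 workers to 3 distinct jobs.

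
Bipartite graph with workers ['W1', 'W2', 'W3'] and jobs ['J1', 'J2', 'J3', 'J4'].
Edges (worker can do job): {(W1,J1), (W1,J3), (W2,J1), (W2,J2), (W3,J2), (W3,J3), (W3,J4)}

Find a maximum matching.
Matching: {(W1,J1), (W2,J2), (W3,J3)}

Maximum matching (size 3):
  W1 → J1
  W2 → J2
  W3 → J3

Each worker is assigned to at most one job, and each job to at most one worker.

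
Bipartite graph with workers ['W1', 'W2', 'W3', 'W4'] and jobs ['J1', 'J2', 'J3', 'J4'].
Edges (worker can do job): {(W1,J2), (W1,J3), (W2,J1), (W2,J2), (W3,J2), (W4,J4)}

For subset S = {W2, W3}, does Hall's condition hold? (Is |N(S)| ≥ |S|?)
Yes: |N(S)| = 2, |S| = 2

Subset S = {W2, W3}
Neighbors N(S) = {J1, J2}

|N(S)| = 2, |S| = 2
Hall's condition: |N(S)| ≥ |S| is satisfied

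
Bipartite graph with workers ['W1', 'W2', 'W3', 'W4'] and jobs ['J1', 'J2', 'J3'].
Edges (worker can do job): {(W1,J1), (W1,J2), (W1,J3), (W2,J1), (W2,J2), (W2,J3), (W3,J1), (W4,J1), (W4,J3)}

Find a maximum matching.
Matching: {(W1,J2), (W3,J1), (W4,J3)}

Maximum matching (size 3):
  W1 → J2
  W3 → J1
  W4 → J3

Each worker is assigned to at most one job, and each job to at most one worker.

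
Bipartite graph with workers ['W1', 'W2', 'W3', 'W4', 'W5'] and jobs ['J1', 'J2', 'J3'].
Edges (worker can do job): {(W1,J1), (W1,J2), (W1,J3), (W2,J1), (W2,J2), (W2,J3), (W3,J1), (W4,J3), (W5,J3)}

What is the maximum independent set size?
Maximum independent set = 5

By König's theorem:
- Min vertex cover = Max matching = 3
- Max independent set = Total vertices - Min vertex cover
- Max independent set = 8 - 3 = 5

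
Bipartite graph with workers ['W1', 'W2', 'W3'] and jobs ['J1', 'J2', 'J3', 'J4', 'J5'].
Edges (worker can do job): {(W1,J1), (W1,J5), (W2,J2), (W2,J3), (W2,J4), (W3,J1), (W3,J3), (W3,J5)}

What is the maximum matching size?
Maximum matching size = 3

Maximum matching: {(W1,J1), (W2,J2), (W3,J5)}
Size: 3

This assigns 3 workers to 3 distinct jobs.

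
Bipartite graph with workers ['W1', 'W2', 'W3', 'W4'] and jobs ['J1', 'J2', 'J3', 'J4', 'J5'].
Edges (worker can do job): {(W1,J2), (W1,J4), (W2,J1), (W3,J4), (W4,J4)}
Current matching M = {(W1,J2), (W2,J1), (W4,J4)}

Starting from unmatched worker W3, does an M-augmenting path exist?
No augmenting path from W3

Alternating search from W3 reaches jobs: {J4}.
Every reachable job is already matched in M, and following those matched edges back to workers exposes no further unvisited jobs.
No M-augmenting path from W3 exists.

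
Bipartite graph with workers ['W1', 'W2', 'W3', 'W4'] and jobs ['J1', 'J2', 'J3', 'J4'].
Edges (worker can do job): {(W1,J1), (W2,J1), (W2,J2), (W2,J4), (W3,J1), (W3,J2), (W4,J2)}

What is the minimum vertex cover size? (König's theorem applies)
Minimum vertex cover size = 3

By König's theorem: in bipartite graphs,
min vertex cover = max matching = 3

Maximum matching has size 3, so minimum vertex cover also has size 3.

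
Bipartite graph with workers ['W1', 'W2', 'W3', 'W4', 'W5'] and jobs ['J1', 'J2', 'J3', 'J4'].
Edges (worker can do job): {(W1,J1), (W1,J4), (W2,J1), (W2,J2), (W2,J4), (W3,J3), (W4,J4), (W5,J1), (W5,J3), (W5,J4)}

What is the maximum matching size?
Maximum matching size = 4

Maximum matching: {(W2,J2), (W3,J3), (W4,J4), (W5,J1)}
Size: 4

This assigns 4 workers to 4 distinct jobs.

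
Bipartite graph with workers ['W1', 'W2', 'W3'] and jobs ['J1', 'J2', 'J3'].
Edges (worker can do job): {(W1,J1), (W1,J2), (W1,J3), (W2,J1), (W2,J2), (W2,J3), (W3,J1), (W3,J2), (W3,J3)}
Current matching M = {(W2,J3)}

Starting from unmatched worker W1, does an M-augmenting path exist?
Yes: W1 → J2

An M-augmenting path alternates non-matching / matching edges, starting and ending at unmatched vertices.
Path: W1 → J2
(J2 is unmatched in M, so the path is augmenting.)
Flipping edges along this path would increase |M| from 1 to 2.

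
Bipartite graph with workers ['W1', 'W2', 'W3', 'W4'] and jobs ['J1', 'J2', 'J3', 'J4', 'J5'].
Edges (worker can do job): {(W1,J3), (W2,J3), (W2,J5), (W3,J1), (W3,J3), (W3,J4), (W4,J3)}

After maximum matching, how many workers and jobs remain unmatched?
Unmatched: 1 workers, 2 jobs

Maximum matching size: 3
Workers: 4 total, 3 matched, 1 unmatched
Jobs: 5 total, 3 matched, 2 unmatched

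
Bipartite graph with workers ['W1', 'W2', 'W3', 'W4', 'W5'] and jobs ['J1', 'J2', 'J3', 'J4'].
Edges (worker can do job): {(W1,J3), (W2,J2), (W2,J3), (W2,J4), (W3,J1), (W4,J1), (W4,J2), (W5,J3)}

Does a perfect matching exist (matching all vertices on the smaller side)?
Yes, perfect matching exists (size 4)

Perfect matching: {(W2,J4), (W3,J1), (W4,J2), (W5,J3)}
All 4 vertices on the smaller side are matched.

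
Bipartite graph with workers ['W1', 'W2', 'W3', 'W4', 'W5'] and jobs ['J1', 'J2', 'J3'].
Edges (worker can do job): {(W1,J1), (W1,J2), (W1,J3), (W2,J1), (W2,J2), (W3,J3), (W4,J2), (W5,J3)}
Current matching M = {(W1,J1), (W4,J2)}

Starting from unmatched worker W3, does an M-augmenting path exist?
Yes: W3 → J3

An M-augmenting path alternates non-matching / matching edges, starting and ending at unmatched vertices.
Path: W3 → J3
(J3 is unmatched in M, so the path is augmenting.)
Flipping edges along this path would increase |M| from 2 to 3.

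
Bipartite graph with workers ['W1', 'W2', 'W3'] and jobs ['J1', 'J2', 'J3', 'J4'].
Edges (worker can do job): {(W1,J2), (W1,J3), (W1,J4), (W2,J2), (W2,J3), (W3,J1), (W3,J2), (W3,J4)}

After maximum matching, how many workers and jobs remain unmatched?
Unmatched: 0 workers, 1 jobs

Maximum matching size: 3
Workers: 3 total, 3 matched, 0 unmatched
Jobs: 4 total, 3 matched, 1 unmatched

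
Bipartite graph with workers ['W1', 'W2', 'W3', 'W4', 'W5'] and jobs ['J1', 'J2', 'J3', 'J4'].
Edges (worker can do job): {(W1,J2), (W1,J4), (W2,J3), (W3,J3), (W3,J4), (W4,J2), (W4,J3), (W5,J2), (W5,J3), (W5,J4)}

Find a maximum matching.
Matching: {(W3,J4), (W4,J2), (W5,J3)}

Maximum matching (size 3):
  W3 → J4
  W4 → J2
  W5 → J3

Each worker is assigned to at most one job, and each job to at most one worker.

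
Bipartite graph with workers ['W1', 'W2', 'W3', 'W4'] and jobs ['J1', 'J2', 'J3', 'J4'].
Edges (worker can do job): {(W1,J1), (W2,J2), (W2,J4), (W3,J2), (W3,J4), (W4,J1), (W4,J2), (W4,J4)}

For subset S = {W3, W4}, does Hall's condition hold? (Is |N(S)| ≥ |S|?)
Yes: |N(S)| = 3, |S| = 2

Subset S = {W3, W4}
Neighbors N(S) = {J1, J2, J4}

|N(S)| = 3, |S| = 2
Hall's condition: |N(S)| ≥ |S| is satisfied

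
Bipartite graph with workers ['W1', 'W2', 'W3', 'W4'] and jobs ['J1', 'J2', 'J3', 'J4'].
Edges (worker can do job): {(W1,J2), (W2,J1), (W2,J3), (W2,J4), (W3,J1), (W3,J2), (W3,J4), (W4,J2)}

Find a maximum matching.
Matching: {(W2,J4), (W3,J1), (W4,J2)}

Maximum matching (size 3):
  W2 → J4
  W3 → J1
  W4 → J2

Each worker is assigned to at most one job, and each job to at most one worker.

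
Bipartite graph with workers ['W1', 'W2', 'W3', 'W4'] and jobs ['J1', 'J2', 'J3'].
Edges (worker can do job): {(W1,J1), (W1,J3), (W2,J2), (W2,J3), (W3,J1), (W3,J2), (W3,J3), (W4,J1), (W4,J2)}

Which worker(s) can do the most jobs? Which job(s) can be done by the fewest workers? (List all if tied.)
Most versatile: W3 (3 jobs); Least covered: J1, J2, J3 (3 workers)

Worker degrees (jobs they can do): W1:2, W2:2, W3:3, W4:2
Job degrees (workers who can do it): J1:3, J2:3, J3:3

Maximum worker degree is 3, achieved by: W3
Minimum job degree is 3, achieved by: J1, J2, J3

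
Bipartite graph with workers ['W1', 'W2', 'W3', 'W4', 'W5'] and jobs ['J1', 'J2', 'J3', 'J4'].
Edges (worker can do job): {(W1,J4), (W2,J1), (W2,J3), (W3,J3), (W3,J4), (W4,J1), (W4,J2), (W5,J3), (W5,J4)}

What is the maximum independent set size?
Maximum independent set = 5

By König's theorem:
- Min vertex cover = Max matching = 4
- Max independent set = Total vertices - Min vertex cover
- Max independent set = 9 - 4 = 5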